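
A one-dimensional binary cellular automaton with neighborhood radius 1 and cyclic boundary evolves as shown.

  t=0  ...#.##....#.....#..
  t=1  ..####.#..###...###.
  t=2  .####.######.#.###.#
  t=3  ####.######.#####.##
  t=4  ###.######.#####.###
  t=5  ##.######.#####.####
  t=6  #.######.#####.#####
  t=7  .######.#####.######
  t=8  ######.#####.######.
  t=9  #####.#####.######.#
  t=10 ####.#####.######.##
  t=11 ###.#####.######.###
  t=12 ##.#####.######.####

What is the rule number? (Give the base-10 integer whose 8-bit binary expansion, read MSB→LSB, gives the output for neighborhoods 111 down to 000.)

  ### -> #   bit 7 = 1  t=1,i=3
  ##. -> .   bit 6 = 0  t=0,i=6
  #.# -> #   bit 5 = 1  t=0,i=4
  #.. -> #   bit 4 = 1  t=0,i=7
  .## -> #   bit 3 = 1  t=0,i=5
  .#. -> #   bit 2 = 1  t=0,i=3
  ..# -> #   bit 1 = 1  t=0,i=2
  ... -> .   bit 0 = 0  t=0,i=0
  bits 10111110 = 190

190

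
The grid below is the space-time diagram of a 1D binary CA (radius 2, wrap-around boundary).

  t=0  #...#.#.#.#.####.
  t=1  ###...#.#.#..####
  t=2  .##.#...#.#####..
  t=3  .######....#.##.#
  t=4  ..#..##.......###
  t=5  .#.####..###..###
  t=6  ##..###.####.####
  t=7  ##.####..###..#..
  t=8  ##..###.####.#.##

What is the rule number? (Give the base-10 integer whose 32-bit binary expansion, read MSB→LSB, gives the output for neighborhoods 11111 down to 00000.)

1950282689

  nb #####: next=.  (t=1,i=0, bit31=0)
  nb ####.: next=#  (t=0,i=14, bit30=1)
  nb ###.#: next=#  (t=0,i=15, bit29=1)
  nb ###..: next=#  (t=1,i=2, bit28=1)
  nb ##.##: next=.  (t=6,i=7, bit27=0)
  nb ##.#.: next=#  (t=0,i=16, bit26=1)
  nb ##..#: next=.  (t=4,i=0, bit25=0)
  nb ##...: next=.  (t=1,i=3, bit24=0)
  nb #.###: next=.  (t=0,i=12, bit23=0)
  nb #.##.: next=.  (t=3,i=13, bit22=0)
  nb #.#.#: next=#  (t=0,i=6, bit21=1)
  nb #.#..: next=#  (t=0,i=0, bit20=1)
  nb #..##: next=#  (t=1,i=12, bit19=1)
  nb #..#.: next=#  (t=4,i=1, bit18=1)
  nb #...#: next=#  (t=0,i=2, bit17=1)
  nb #....: next=.  (t=3,i=8, bit16=0)
  nb .####: next=#  (t=0,i=13, bit15=1)
  nb .###.: next=#  (t=4,i=15, bit14=1)
  nb .##.#: next=#  (t=2,i=2, bit13=1)
  nb .##..: next=#  (t=4,i=6, bit12=1)
  nb .#.##: next=.  (t=0,i=11, bit11=0)
  nb .#.#.: next=.  (t=0,i=5, bit10=0)
  nb .#..#: next=#  (t=1,i=11, bit9=1)
  nb .#...: next=#  (t=0,i=1, bit8=1)
  nb ..###: next=#  (t=1,i=13, bit7=1)
  nb ..##.: next=#  (t=2,i=1, bit6=1)
  nb ..#.#: next=.  (t=0,i=4, bit5=0)
  nb ..#..: next=.  (t=4,i=2, bit4=0)
  nb ...##: next=.  (t=2,i=0, bit3=0)
  nb ...#.: next=.  (t=0,i=3, bit2=0)
  nb ....#: next=.  (t=3,i=9, bit1=0)
  nb .....: next=#  (t=4,i=9, bit0=1)
  bits 01110100001111101111001111000001 = 1950282689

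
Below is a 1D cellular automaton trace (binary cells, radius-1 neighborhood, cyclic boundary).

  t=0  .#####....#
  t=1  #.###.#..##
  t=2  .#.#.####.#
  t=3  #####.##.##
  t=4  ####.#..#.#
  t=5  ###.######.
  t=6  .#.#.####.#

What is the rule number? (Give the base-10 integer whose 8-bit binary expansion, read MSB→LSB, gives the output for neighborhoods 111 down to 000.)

182

  ###|#  b7=1 t=0,i=2
  ##.|.  b6=0 t=0,i=5
  #.#|#  b5=1 t=0,i=0
  #..|#  b4=1 t=0,i=6
  .##|.  b3=0 t=0,i=1
  .#.|#  b2=1 t=0,i=10
  ..#|#  b1=1 t=0,i=9
  ...|.  b0=0 t=0,i=7
  bits 10110110 = 182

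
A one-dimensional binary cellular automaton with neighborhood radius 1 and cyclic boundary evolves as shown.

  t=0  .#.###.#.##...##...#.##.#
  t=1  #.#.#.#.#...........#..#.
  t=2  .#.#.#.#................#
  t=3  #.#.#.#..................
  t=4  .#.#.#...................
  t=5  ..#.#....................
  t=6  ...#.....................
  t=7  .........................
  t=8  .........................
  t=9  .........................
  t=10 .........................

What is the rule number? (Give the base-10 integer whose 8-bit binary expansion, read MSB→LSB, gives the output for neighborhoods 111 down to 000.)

160

  ### -> #   bit 7 = 1  t=0,i=4
  ##. -> .   bit 6 = 0  t=0,i=5
  #.# -> #   bit 5 = 1  t=0,i=0
  #.. -> .   bit 4 = 0  t=0,i=11
  .## -> .   bit 3 = 0  t=0,i=3
  .#. -> .   bit 2 = 0  t=0,i=1
  ..# -> .   bit 1 = 0  t=0,i=13
  ... -> .   bit 0 = 0  t=0,i=12
  bits 10100000 = 160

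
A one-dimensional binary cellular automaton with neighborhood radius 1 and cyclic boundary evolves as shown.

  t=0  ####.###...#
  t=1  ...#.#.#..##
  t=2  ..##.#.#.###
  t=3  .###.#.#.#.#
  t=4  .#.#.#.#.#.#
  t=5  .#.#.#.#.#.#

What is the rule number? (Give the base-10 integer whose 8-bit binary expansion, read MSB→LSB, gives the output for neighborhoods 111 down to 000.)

78

  nb ###: next=.  (t=0,i=0, bit7=0)
  nb ##.: next=#  (t=0,i=3, bit6=1)
  nb #.#: next=.  (t=0,i=4, bit5=0)
  nb #..: next=.  (t=0,i=8, bit4=0)
  nb .##: next=#  (t=0,i=5, bit3=1)
  nb .#.: next=#  (t=1,i=3, bit2=1)
  nb ..#: next=#  (t=0,i=10, bit1=1)
  nb ...: next=.  (t=0,i=9, bit0=0)
  bits 01001110 = 78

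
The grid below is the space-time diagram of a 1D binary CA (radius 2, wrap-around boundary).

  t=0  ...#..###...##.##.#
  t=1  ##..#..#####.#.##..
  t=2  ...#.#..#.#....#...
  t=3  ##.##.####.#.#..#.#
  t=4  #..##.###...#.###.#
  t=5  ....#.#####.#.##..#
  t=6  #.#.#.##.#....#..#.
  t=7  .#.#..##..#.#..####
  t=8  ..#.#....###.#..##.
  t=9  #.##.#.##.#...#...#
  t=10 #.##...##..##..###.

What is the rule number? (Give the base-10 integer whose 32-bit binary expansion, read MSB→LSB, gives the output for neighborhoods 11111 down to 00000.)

1371989803

  #####|.  b31=0 t=1,i=9
  ####.|#  b30=1 t=1,i=10
  ###.#|.  b29=0 t=1,i=11
  ###..|#  b28=1 t=0,i=8
  ##.##|.  b27=0 t=0,i=14
  ##.#.|.  b26=0 t=0,i=17
  ##..#|.  b25=0 t=1,i=2
  ##...|#  b24=1 t=0,i=9
  #.###|#  b23=1 t=3,i=6
  #.##.|#  b22=1 t=0,i=15
  #.#.#|.  b21=0 t=1,i=13
  #.#..|.  b20=0 t=0,i=18
  #..##|.  b19=0 t=0,i=5
  #..#.|#  b18=1 t=1,i=3
  #...#|#  b17=1 t=0,i=1
  #....|.  b16=0 t=2,i=12
  .####|#  b15=1 t=1,i=8
  .###.|#  b14=1 t=0,i=7
  .##.#|#  b13=1 t=0,i=13
  .##..|.  b12=0 t=1,i=1
  .#.##|.  b11=0 t=1,i=14
  .#.#.|#  b10=1 t=2,i=4
  .#..#|#  b9=1 t=0,i=4
  .#...|#  b8=1 t=0,i=0
  ..###|.  b7=0 t=0,i=6
  ..##.|.  b6=0 t=0,i=12
  ..#.#|#  b5=1 t=2,i=3
  ..#..|.  b4=0 t=0,i=3
  ...##|#  b3=1 t=0,i=11
  ...#.|.  b2=0 t=0,i=2
  ....#|#  b1=1 t=2,i=1
  .....|#  b0=1 t=2,i=0
  bits 01010001110001101110011100101011 = 1371989803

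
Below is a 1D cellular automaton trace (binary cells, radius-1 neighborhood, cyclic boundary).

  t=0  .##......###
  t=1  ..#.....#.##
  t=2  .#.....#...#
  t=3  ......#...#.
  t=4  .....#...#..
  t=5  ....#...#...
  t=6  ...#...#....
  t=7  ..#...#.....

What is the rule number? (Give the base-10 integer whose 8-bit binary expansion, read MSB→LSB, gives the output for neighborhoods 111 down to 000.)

  nb ###: next=#  (t=0,i=10, bit7=1)
  nb ##.: next=#  (t=0,i=2, bit6=1)
  nb #.#: next=.  (t=0,i=0, bit5=0)
  nb #..: next=.  (t=0,i=3, bit4=0)
  nb .##: next=.  (t=0,i=1, bit3=0)
  nb .#.: next=.  (t=1,i=2, bit2=0)
  nb ..#: next=#  (t=0,i=8, bit1=1)
  nb ...: next=.  (t=0,i=4, bit0=0)
  bits 11000010 = 194

194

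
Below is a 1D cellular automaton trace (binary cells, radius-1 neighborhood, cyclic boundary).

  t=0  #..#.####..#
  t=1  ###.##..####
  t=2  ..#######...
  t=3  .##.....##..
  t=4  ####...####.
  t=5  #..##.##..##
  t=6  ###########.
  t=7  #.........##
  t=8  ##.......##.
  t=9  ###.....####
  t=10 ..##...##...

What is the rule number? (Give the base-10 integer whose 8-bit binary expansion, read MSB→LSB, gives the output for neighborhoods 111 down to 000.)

  nb ###: next=.  (t=0,i=6, bit7=0)
  nb ##.: next=#  (t=0,i=0, bit6=1)
  nb #.#: next=#  (t=0,i=4, bit5=1)
  nb #..: next=#  (t=0,i=1, bit4=1)
  nb .##: next=#  (t=0,i=5, bit3=1)
  nb .#.: next=.  (t=0,i=3, bit2=0)
  nb ..#: next=#  (t=0,i=2, bit1=1)
  nb ...: next=.  (t=2,i=0, bit0=0)
  bits 01111010 = 122

122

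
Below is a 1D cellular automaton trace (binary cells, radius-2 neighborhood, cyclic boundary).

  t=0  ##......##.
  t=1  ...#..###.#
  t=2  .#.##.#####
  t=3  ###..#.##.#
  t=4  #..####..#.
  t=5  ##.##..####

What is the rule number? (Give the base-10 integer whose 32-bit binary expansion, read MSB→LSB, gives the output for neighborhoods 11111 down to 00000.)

  nb #####: next=#  (t=2,i=8, bit31=1)
  nb ####.: next=.  (t=2,i=9, bit30=0)
  nb ###.#: next=#  (t=1,i=8, bit29=1)
  nb ###..: next=.  (t=3,i=2, bit28=0)
  nb ##.##: next=#  (t=0,i=10, bit27=1)
  nb ##.#.: next=#  (t=1,i=9, bit26=1)
  nb ##..#: next=#  (t=3,i=3, bit25=1)
  nb ##...: next=.  (t=0,i=2, bit24=0)
  nb #.###: next=.  (t=2,i=6, bit23=0)
  nb #.##.: next=.  (t=0,i=0, bit22=0)
  nb #.#.#: next=#  (t=2,i=1, bit21=1)
  nb #.#..: next=#  (t=1,i=10, bit20=1)
  nb #..##: next=.  (t=1,i=5, bit19=0)
  nb #..#.: next=#  (t=3,i=4, bit18=1)
  nb #...#: next=#  (t=1,i=1, bit17=1)
  nb #....: next=#  (t=0,i=3, bit16=1)
  nb .####: next=#  (t=2,i=7, bit15=1)
  nb .###.: next=#  (t=1,i=7, bit14=1)
  nb .##.#: next=.  (t=0,i=9, bit13=0)
  nb .##..: next=.  (t=0,i=1, bit12=0)
  nb .#.##: next=#  (t=2,i=2, bit11=1)
  nb .#.#.: next=#  (t=4,i=10, bit10=1)
  nb .#..#: next=#  (t=1,i=4, bit9=1)
  nb .#...: next=.  (t=1,i=0, bit8=0)
  nb ..###: next=#  (t=1,i=6, bit7=1)
  nb ..##.: next=#  (t=0,i=8, bit6=1)
  nb ..#.#: next=#  (t=3,i=5, bit5=1)
  nb ..#..: next=#  (t=1,i=3, bit4=1)
  nb ...##: next=#  (t=0,i=7, bit3=1)
  nb ...#.: next=.  (t=1,i=2, bit2=0)
  nb ....#: next=#  (t=0,i=6, bit1=1)
  nb .....: next=.  (t=0,i=4, bit0=0)
  bits 10101110001101111100111011111010 = 2922893050

2922893050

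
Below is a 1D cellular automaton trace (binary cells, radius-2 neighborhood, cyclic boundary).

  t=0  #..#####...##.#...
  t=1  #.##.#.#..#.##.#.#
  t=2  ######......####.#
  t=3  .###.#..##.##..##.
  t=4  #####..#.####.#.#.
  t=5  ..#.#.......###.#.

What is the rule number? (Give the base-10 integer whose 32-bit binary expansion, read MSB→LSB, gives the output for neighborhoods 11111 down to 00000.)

  ##### -> #   bit 31 = 1  t=0,i=5
  ####. -> .   bit 30 = 0  t=0,i=6
  ###.# -> #   bit 29 = 1  t=2,i=15
  ###.. -> #   bit 28 = 1  t=0,i=7
  ##.## -> #   bit 27 = 1  t=1,i=1
  ##.#. -> #   bit 26 = 1  t=0,i=13
  ##..# -> .   bit 25 = 0  t=3,i=13
  ##... -> .   bit 24 = 0  t=0,i=8
  #.### -> .   bit 23 = 0  t=2,i=17
  #.##. -> #   bit 22 = 1  t=1,i=2
  #.#.# -> #   bit 21 = 1  t=1,i=5
  #.#.. -> .   bit 20 = 0  t=0,i=14
  #..## -> #   bit 19 = 1  t=0,i=2
  #..#. -> .   bit 18 = 0  t=1,i=9
  #...# -> .   bit 17 = 0  t=0,i=9
  #.... -> .   bit 16 = 0  t=2,i=7
  .#### -> .   bit 15 = 0  t=0,i=4
  .###. -> #   bit 14 = 1  t=3,i=2
  .##.# -> #   bit 13 = 1  t=0,i=12
  .##.. -> #   bit 12 = 1  t=3,i=12
  .#.## -> .   bit 11 = 0  t=1,i=11
  .#.#. -> .   bit 10 = 0  t=1,i=6
  .#..# -> .   bit 9 = 0  t=0,i=1
  .#... -> #   bit 8 = 1  t=0,i=15
  ..### -> #   bit 7 = 1  t=0,i=3
  ..##. -> .   bit 6 = 0  t=0,i=11
  ..#.# -> .   bit 5 = 0  t=1,i=10
  ..#.. -> #   bit 4 = 1  t=0,i=0
  ...## -> #   bit 3 = 1  t=0,i=10
  ...#. -> #   bit 2 = 1  t=0,i=17
  ....# -> .   bit 1 = 0  t=2,i=10
  ..... -> #   bit 0 = 1  t=2,i=8
  bits 10111100011010000111000110011101 = 3160961437

3160961437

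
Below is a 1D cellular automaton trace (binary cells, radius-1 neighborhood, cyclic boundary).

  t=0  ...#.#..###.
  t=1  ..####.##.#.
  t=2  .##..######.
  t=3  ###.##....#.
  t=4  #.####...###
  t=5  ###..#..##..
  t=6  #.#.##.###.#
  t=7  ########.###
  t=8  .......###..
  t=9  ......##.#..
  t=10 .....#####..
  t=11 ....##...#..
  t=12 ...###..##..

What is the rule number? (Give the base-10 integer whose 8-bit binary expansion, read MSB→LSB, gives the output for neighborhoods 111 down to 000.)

110

  ###|.  b7=0 t=0,i=9
  ##.|#  b6=1 t=0,i=10
  #.#|#  b5=1 t=0,i=4
  #..|.  b4=0 t=0,i=6
  .##|#  b3=1 t=0,i=8
  .#.|#  b2=1 t=0,i=3
  ..#|#  b1=1 t=0,i=2
  ...|.  b0=0 t=0,i=0
  bits 01101110 = 110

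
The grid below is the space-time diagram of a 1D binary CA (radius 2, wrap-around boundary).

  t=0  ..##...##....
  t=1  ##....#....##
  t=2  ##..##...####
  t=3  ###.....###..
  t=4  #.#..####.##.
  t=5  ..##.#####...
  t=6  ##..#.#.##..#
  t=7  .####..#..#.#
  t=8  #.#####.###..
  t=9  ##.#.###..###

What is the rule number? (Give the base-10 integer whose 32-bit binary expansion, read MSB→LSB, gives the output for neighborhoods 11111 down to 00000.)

  #####|.  b31=0 t=2,i=11
  ####.|#  b30=1 t=1,i=0
  ###.#|#  b29=1 t=4,i=8
  ###..|#  b28=1 t=1,i=1
  ##.##|#  b27=1 t=4,i=9
  ##.#.|.  b26=0 t=4,i=12
  ##..#|#  b25=1 t=2,i=2
  ##...|.  b24=0 t=0,i=4
  #.###|.  b23=0 t=5,i=5
  #.##.|.  b22=0 t=4,i=10
  #.#.#|.  b21=0 t=4,i=0
  #.#..|#  b20=1 t=4,i=2
  #..##|.  b19=0 t=2,i=3
  #..#.|#  b18=1 t=6,i=3
  #...#|.  b17=0 t=0,i=5
  #....|.  b16=0 t=0,i=10
  .####|#  b15=1 t=1,i=12
  .###.|.  b14=0 t=3,i=1
  .##.#|.  b13=0 t=4,i=11
  .##..|.  b12=0 t=0,i=3
  .#.##|#  b11=1 t=6,i=7
  .#.#.|.  b10=0 t=4,i=1
  .#..#|#  b9=1 t=4,i=3
  .#...|.  b8=0 t=1,i=7
  ..###|#  b7=1 t=1,i=11
  ..##.|.  b6=0 t=0,i=2
  ..#.#|#  b5=1 t=6,i=4
  ..#..|.  b4=0 t=1,i=6
  ...##|#  b3=1 t=0,i=1
  ...#.|#  b2=1 t=1,i=5
  ....#|#  b1=1 t=0,i=0
  .....|#  b0=1 t=0,i=11
  bits 01111010000101001000101010101111 = 2048166575

2048166575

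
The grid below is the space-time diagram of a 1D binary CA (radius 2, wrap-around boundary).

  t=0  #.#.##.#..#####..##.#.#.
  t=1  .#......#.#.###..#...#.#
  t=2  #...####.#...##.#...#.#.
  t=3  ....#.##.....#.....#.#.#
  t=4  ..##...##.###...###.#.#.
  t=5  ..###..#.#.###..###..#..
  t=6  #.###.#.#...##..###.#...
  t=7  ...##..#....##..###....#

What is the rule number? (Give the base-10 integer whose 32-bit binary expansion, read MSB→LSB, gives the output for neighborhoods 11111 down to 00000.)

  nb #####: next=#  (t=0,i=12, bit31=1)
  nb ####.: next=#  (t=0,i=13, bit30=1)
  nb ###.#: next=#  (t=2,i=7, bit29=1)
  nb ###..: next=#  (t=0,i=14, bit28=1)
  nb ##.##: next=#  (t=4,i=9, bit27=1)
  nb ##.#.: next=.  (t=0,i=6, bit26=0)
  nb ##..#: next=.  (t=0,i=15, bit25=0)
  nb ##...: next=#  (t=3,i=8, bit24=1)
  nb #.###: next=.  (t=1,i=12, bit23=0)
  nb #.##.: next=.  (t=0,i=4, bit22=0)
  nb #.#.#: next=.  (t=0,i=0, bit21=0)
  nb #.#..: next=.  (t=0,i=7, bit20=0)
  nb #..##: next=.  (t=0,i=9, bit19=0)
  nb #..#.: next=#  (t=1,i=16, bit18=1)
  nb #...#: next=.  (t=1,i=19, bit17=0)
  nb #....: next=.  (t=1,i=3, bit16=0)
  nb .####: next=.  (t=0,i=11, bit15=0)
  nb .###.: next=#  (t=1,i=13, bit14=1)
  nb .##.#: next=.  (t=0,i=5, bit13=0)
  nb .##..: next=#  (t=3,i=7, bit12=1)
  nb .#.##: next=.  (t=0,i=3, bit11=0)
  nb .#.#.: next=#  (t=0,i=1, bit10=1)
  nb .#..#: next=#  (t=0,i=8, bit9=1)
  nb .#...: next=.  (t=1,i=2, bit8=0)
  nb ..###: next=#  (t=0,i=10, bit7=1)
  nb ..##.: next=#  (t=0,i=17, bit6=1)
  nb ..#.#: next=.  (t=1,i=8, bit5=0)
  nb ..#..: next=.  (t=1,i=17, bit4=0)
  nb ...##: next=.  (t=2,i=3, bit3=0)
  nb ...#.: next=#  (t=1,i=7, bit2=1)
  nb ....#: next=#  (t=1,i=6, bit1=1)
  nb .....: next=#  (t=1,i=4, bit0=1)
  bits 11111001000001000101011011000111 = 4177811143

4177811143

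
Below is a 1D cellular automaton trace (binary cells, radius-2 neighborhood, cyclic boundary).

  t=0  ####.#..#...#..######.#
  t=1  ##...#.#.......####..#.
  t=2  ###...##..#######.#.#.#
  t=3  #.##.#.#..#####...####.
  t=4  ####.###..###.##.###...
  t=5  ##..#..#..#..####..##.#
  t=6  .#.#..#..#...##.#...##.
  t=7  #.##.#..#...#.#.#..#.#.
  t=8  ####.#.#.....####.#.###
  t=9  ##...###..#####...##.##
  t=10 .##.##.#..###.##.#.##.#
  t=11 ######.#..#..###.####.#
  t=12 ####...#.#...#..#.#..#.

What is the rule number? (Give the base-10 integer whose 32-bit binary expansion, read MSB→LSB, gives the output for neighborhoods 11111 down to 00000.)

2574564491

  #####|#  b31=1 t=0,i=1
  ####.|.  b30=0 t=0,i=2
  ###.#|.  b29=0 t=0,i=3
  ###..|#  b28=1 t=1,i=18
  ##.##|#  b27=1 t=0,i=21
  ##.#.|.  b26=0 t=0,i=4
  ##..#|.  b25=0 t=1,i=19
  ##...|#  b24=1 t=1,i=2
  #.###|.  b23=0 t=0,i=22
  #.##.|#  b22=1 t=1,i=0
  #.#.#|#  b21=1 t=2,i=18
  #.#..|#  b20=1 t=0,i=5
  #..##|.  b19=0 t=0,i=14
  #..#.|#  b18=1 t=0,i=7
  #...#|.  b17=0 t=0,i=10
  #....|.  b16=0 t=1,i=9
  .####|#  b15=1 t=0,i=0
  .###.|.  b14=0 t=4,i=6
  .##.#|#  b13=1 t=3,i=3
  .##..|#  b12=1 t=1,i=1
  .#.##|#  b11=1 t=1,i=22
  .#.#.|#  b10=1 t=1,i=6
  .#..#|.  b9=0 t=0,i=6
  .#...|.  b8=0 t=0,i=9
  ..###|#  b7=1 t=0,i=15
  ..##.|.  b6=0 t=2,i=6
  ..#.#|.  b5=0 t=1,i=5
  ..#..|.  b4=0 t=0,i=8
  ...##|#  b3=1 t=1,i=14
  ...#.|.  b2=0 t=0,i=11
  ....#|#  b1=1 t=1,i=13
  .....|#  b0=1 t=1,i=10
  bits 10011001011101001011110010001011 = 2574564491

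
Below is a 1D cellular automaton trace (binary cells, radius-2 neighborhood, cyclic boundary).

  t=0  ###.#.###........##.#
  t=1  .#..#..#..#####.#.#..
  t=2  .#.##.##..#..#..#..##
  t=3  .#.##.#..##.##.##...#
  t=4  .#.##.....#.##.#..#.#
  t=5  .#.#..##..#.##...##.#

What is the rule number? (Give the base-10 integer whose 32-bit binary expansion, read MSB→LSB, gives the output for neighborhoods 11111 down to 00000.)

  ##### -> .   bit 31 = 0  t=1,i=12
  ####. -> #   bit 30 = 1  t=0,i=1
  ###.# -> .   bit 29 = 0  t=0,i=2
  ###.. -> .   bit 28 = 0  t=0,i=8
  ##.## -> .   bit 27 = 0  t=0,i=19
  ##.#. -> .   bit 26 = 0  t=0,i=3
  ##..# -> .   bit 25 = 0  t=2,i=8
  ##... -> .   bit 24 = 0  t=0,i=9
  #.### -> .   bit 23 = 0  t=0,i=6
  #.##. -> #   bit 22 = 1  t=2,i=3
  #.#.# -> #   bit 21 = 1  t=0,i=4
  #.#.. -> .   bit 20 = 0  t=1,i=18
  #..## -> .   bit 19 = 0  t=1,i=9
  #..#. -> #   bit 18 = 1  t=1,i=3
  #...# -> #   bit 17 = 1  t=1,i=20
  #.... -> #   bit 16 = 1  t=0,i=10
  .#### -> .   bit 15 = 0  t=0,i=0
  .###. -> #   bit 14 = 1  t=0,i=7
  .##.# -> #   bit 13 = 1  t=0,i=18
  .##.. -> .   bit 12 = 0  t=2,i=7
  .#.## -> .   bit 11 = 0  t=0,i=5
  .#.#. -> .   bit 10 = 0  t=1,i=17
  .#..# -> .   bit 9 = 0  t=1,i=2
  .#... -> #   bit 8 = 1  t=1,i=19
  ..### -> #   bit 7 = 1  t=1,i=10
  ..##. -> .   bit 6 = 0  t=0,i=17
  ..#.# -> #   bit 5 = 1  t=3,i=20
  ..#.. -> #   bit 4 = 1  t=1,i=1
  ...## -> #   bit 3 = 1  t=0,i=16
  ...#. -> .   bit 2 = 0  t=1,i=0
  ....# -> .   bit 1 = 0  t=0,i=15
  ..... -> #   bit 0 = 1  t=0,i=11
  bits 01000000011001110110000110111001 = 1080517049

1080517049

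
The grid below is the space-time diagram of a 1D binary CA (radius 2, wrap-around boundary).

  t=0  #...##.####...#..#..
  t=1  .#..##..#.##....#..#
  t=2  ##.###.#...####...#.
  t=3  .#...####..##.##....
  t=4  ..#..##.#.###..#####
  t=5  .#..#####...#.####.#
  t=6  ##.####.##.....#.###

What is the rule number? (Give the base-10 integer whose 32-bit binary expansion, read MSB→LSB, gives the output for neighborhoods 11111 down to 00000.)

3040720323

  ##### -> #   bit 31 = 1  t=4,i=17
  ####. -> .   bit 30 = 0  t=0,i=9
  ###.# -> #   bit 29 = 1  t=2,i=5
  ###.. -> #   bit 28 = 1  t=0,i=10
  ##.## -> .   bit 27 = 0  t=0,i=6
  ##.#. -> #   bit 26 = 1  t=2,i=6
  ##..# -> .   bit 25 = 0  t=1,i=6
  ##... -> #   bit 24 = 1  t=0,i=11
  #.### -> .   bit 23 = 0  t=0,i=7
  #.##. -> .   bit 22 = 0  t=1,i=10
  #.#.# -> #   bit 21 = 1  t=4,i=8
  #.#.. -> #   bit 20 = 1  t=1,i=1
  #..## -> #   bit 19 = 1  t=1,i=3
  #..#. -> #   bit 18 = 1  t=0,i=16
  #...# -> .   bit 17 = 0  t=0,i=2
  #.... -> #   bit 16 = 1  t=1,i=13
  .#### -> #   bit 15 = 1  t=0,i=8
  .###. -> .   bit 14 = 0  t=2,i=4
  .##.# -> #   bit 13 = 1  t=0,i=5
  .##.. -> #   bit 12 = 1  t=1,i=5
  .#.## -> .   bit 11 = 0  t=1,i=9
  .#.#. -> #   bit 10 = 1  t=1,i=0
  .#..# -> .   bit 9 = 0  t=0,i=15
  .#... -> #   bit 8 = 1  t=0,i=1
  ..### -> #   bit 7 = 1  t=2,i=11
  ..##. -> #   bit 6 = 1  t=0,i=4
  ..#.# -> .   bit 5 = 0  t=1,i=8
  ..#.. -> .   bit 4 = 0  t=0,i=0
  ...## -> .   bit 3 = 0  t=0,i=3
  ...#. -> .   bit 2 = 0  t=0,i=13
  ....# -> #   bit 1 = 1  t=1,i=14
  ..... -> #   bit 0 = 1  t=3,i=18
  bits 10110101001111011011010111000011 = 3040720323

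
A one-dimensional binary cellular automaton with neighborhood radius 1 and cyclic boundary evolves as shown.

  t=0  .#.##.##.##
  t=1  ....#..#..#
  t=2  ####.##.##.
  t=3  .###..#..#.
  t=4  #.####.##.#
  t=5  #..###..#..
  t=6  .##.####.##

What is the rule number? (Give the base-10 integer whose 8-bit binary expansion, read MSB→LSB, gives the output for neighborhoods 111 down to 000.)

211

  [7] ### => #  t=2,i=1
  [6] ##. => #  t=0,i=4
  [5] #.# => .  t=0,i=0
  [4] #.. => #  t=1,i=0
  [3] .## => .  t=0,i=3
  [2] .#. => .  t=0,i=1
  [1] ..# => #  t=1,i=3
  [0] ... => #  t=1,i=1
  bits 11010011 = 211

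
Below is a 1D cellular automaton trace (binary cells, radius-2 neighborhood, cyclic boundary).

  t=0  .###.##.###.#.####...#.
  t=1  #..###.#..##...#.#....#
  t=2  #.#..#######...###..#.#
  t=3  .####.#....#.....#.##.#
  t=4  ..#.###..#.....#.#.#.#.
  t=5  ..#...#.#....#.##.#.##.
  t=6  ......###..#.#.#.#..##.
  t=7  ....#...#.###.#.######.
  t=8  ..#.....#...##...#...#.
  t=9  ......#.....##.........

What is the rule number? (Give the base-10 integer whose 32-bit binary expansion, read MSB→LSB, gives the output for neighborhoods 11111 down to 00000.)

1012700770

  [31] ##### => .  t=2,i=7
  [30] ####. => .  t=0,i=16
  [29] ###.# => #  t=0,i=3
  [28] ###.. => #  t=0,i=17
  [27] ##.## => #  t=0,i=4
  [26] ##.#. => #  t=0,i=11
  [25] ##..# => .  t=1,i=1
  [24] ##... => .  t=0,i=18
  [23] #.### => .  t=0,i=8
  [22] #.##. => #  t=0,i=5
  [21] #.#.# => .  t=0,i=12
  [20] #.#.. => #  t=1,i=7
  [19] #..## => #  t=0,i=0
  [18] #..#. => #  t=2,i=19
  [17] #...# => .  t=0,i=19
  [16] #.... => .  t=1,i=19
  [15] .#### => #  t=0,i=15
  [14] .###. => .  t=0,i=2
  [13] .##.# => .  t=0,i=6
  [12] .##.. => #  t=1,i=0
  [11] .#.## => .  t=0,i=13
  [10] .#.#. => #  t=1,i=16
  [9] .#..# => #  t=0,i=22
  [8] .#... => .  t=1,i=18
  [7] ..### => .  t=0,i=1
  [6] ..##. => #  t=1,i=10
  [5] ..#.# => #  t=1,i=15
  [4] ..#.. => .  t=0,i=21
  [3] ...## => .  t=1,i=21
  [2] ...#. => .  t=0,i=20
  [1] ....# => #  t=1,i=20
  [0] ..... => .  t=3,i=14
  bits 00111100010111001001011001100010 = 1012700770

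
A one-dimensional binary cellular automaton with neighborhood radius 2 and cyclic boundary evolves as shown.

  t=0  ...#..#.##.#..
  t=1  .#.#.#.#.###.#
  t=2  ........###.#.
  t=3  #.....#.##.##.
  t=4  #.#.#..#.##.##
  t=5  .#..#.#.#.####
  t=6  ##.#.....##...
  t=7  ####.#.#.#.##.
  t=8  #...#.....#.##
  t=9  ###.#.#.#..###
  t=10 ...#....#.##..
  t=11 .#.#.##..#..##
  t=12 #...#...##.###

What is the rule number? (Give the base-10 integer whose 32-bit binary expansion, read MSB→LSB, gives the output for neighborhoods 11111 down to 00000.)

496986322

  #####|.  b31=0 t=9,i=0
  ####.|.  b30=0 t=5,i=12
  ###.#|.  b29=0 t=1,i=11
  ###..|#  b28=1 t=8,i=0
  ##.##|#  b27=1 t=3,i=10
  ##.#.|#  b26=1 t=0,i=10
  ##..#|.  b25=0 t=11,i=7
  ##...|#  b24=1 t=6,i=11
  #.###|#  b23=1 t=1,i=9
  #.##.|.  b22=0 t=0,i=8
  #.#.#|.  b21=0 t=1,i=1
  #.#..|#  b20=1 t=0,i=11
  #..##|#  b19=1 t=9,i=10
  #..#.|#  b18=1 t=0,i=5
  #...#|#  b17=1 t=6,i=12
  #....|#  b16=1 t=0,i=13
  .####|.  b15=0 t=5,i=11
  .###.|#  b14=1 t=1,i=10
  .##.#|#  b13=1 t=0,i=9
  .##..|.  b12=0 t=6,i=10
  .#.##|#  b11=1 t=0,i=7
  .#.#.|.  b10=0 t=1,i=0
  .#..#|.  b9=0 t=0,i=4
  .#...|.  b8=0 t=0,i=12
  ..###|#  b7=1 t=2,i=8
  ..##.|#  b6=1 t=6,i=0
  ..#.#|.  b5=0 t=0,i=6
  ..#..|#  b4=1 t=0,i=3
  ...##|.  b3=0 t=2,i=7
  ...#.|.  b2=0 t=0,i=2
  ....#|#  b1=1 t=0,i=1
  .....|.  b0=0 t=0,i=0
  bits 00011101100111110110100011010010 = 496986322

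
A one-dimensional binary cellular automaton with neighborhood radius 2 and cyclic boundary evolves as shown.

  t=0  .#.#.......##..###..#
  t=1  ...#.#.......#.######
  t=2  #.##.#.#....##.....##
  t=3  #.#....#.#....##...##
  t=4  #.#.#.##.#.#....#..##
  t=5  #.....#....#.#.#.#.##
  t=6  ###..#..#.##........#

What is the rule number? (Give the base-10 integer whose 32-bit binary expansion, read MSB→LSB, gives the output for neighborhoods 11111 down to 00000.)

  nb #####: next=.  (t=1,i=17, bit31=0)
  nb ####.: next=#  (t=1,i=19, bit30=1)
  nb ###.#: next=#  (t=2,i=0, bit29=1)
  nb ###..: next=#  (t=0,i=17, bit28=1)
  nb ##.##: next=.  (t=2,i=1, bit27=0)
  nb ##.#.: next=.  (t=2,i=4, bit26=0)
  nb ##..#: next=#  (t=0,i=13, bit25=1)
  nb ##...: next=#  (t=1,i=0, bit24=1)
  nb #.###: next=.  (t=1,i=15, bit23=0)
  nb #.##.: next=#  (t=2,i=2, bit22=1)
  nb #.#.#: next=.  (t=0,i=1, bit21=0)
  nb #.#..: next=#  (t=0,i=3, bit20=1)
  nb #..##: next=.  (t=0,i=14, bit19=0)
  nb #..#.: next=#  (t=0,i=19, bit18=1)
  nb #...#: next=.  (t=1,i=1, bit17=0)
  nb #....: next=#  (t=0,i=5, bit16=1)
  nb .####: next=.  (t=1,i=16, bit15=0)
  nb .###.: next=#  (t=0,i=16, bit14=1)
  nb .##.#: next=.  (t=2,i=3, bit13=0)
  nb .##..: next=.  (t=0,i=12, bit12=0)
  nb .#.##: next=.  (t=1,i=14, bit11=0)
  nb .#.#.: next=.  (t=0,i=0, bit10=0)
  nb .#..#: next=#  (t=4,i=17, bit9=1)
  nb .#...: next=.  (t=0,i=4, bit8=0)
  nb ..###: next=#  (t=0,i=15, bit7=1)
  nb ..##.: next=.  (t=0,i=11, bit6=0)
  nb ..#.#: next=#  (t=0,i=20, bit5=1)
  nb ..#..: next=.  (t=4,i=16, bit4=0)
  nb ...##: next=.  (t=0,i=10, bit3=0)
  nb ...#.: next=#  (t=1,i=2, bit2=1)
  nb ....#: next=.  (t=0,i=9, bit1=0)
  nb .....: next=.  (t=0,i=6, bit0=0)
  bits 01110011010101010100001010100100 = 1934967460

1934967460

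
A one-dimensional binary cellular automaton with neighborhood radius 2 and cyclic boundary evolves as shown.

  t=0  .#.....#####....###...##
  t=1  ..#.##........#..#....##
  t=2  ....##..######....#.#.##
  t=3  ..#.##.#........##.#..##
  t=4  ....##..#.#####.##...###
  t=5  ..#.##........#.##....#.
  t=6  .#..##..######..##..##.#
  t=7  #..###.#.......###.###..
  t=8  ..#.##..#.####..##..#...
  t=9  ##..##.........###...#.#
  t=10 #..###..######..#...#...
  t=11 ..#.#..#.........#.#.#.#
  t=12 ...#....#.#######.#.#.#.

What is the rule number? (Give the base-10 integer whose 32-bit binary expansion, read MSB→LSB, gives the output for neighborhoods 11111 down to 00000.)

  [31] ##### => .  t=0,i=9
  [30] ####. => .  t=0,i=10
  [29] ###.# => #  t=4,i=14
  [28] ###.. => .  t=0,i=11
  [27] ##.## => .  t=4,i=15
  [26] ##.#. => .  t=0,i=0
  [25] ##..# => .  t=1,i=0
  [24] ##... => .  t=0,i=12
  [23] #.### => .  t=4,i=10
  [22] #.##. => #  t=1,i=4
  [21] #.#.# => .  t=2,i=20
  [20] #.#.. => .  t=0,i=1
  [19] #..## => #  t=2,i=7
  [18] #..#. => .  t=1,i=1
  [17] #...# => .  t=0,i=20
  [16] #.... => .  t=0,i=3
  [15] .#### => .  t=0,i=8
  [14] .###. => #  t=0,i=17
  [13] .##.# => #  t=0,i=23
  [12] .##.. => #  t=1,i=5
  [11] .#.## => .  t=1,i=3
  [10] .#.#. => #  t=2,i=19
  [9] .#..# => .  t=1,i=15
  [8] .#... => #  t=0,i=2
  [7] ..### => .  t=0,i=7
  [6] ..##. => #  t=0,i=22
  [5] ..#.# => .  t=1,i=2
  [4] ..#.. => .  t=1,i=14
  [3] ...## => .  t=0,i=6
  [2] ...#. => #  t=1,i=13
  [1] ....# => #  t=0,i=5
  [0] ..... => #  t=0,i=4
  bits 00100000010010000111010101000111 = 541619527

541619527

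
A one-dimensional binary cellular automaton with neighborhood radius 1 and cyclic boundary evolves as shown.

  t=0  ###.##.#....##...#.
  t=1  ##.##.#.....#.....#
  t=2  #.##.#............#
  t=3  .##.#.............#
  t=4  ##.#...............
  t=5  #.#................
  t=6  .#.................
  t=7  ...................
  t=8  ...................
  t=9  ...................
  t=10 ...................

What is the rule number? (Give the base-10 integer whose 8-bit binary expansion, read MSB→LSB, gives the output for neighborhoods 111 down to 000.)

  ### -> #   bit 7 = 1  t=0,i=1
  ##. -> .   bit 6 = 0  t=0,i=2
  #.# -> #   bit 5 = 1  t=0,i=3
  #.. -> .   bit 4 = 0  t=0,i=8
  .## -> #   bit 3 = 1  t=0,i=0
  .#. -> .   bit 2 = 0  t=0,i=7
  ..# -> .   bit 1 = 0  t=0,i=11
  ... -> .   bit 0 = 0  t=0,i=9
  bits 10101000 = 168

168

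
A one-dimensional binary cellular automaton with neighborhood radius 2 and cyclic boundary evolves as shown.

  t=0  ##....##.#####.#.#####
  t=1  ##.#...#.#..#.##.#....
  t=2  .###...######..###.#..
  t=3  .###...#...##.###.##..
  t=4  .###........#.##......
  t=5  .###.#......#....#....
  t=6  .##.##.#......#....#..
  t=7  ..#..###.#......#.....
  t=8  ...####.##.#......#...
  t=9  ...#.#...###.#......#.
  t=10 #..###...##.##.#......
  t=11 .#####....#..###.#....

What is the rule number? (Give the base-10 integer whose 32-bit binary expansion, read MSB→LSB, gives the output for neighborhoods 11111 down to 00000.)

1421698720

  nb #####: next=.  (t=0,i=11, bit31=0)
  nb ####.: next=#  (t=0,i=0, bit30=1)
  nb ###.#: next=.  (t=0,i=13, bit29=0)
  nb ###..: next=#  (t=0,i=1, bit28=1)
  nb ##.##: next=.  (t=0,i=8, bit27=0)
  nb ##.#.: next=#  (t=0,i=14, bit26=1)
  nb ##..#: next=.  (t=2,i=13, bit25=0)
  nb ##...: next=.  (t=0,i=2, bit24=0)
  nb #.###: next=#  (t=0,i=9, bit23=1)
  nb #.##.: next=.  (t=1,i=14, bit22=0)
  nb #.#.#: next=#  (t=0,i=15, bit21=1)
  nb #.#..: next=#  (t=1,i=3, bit20=1)
  nb #..##: next=#  (t=2,i=14, bit19=1)
  nb #..#.: next=#  (t=1,i=11, bit18=1)
  nb #...#: next=.  (t=1,i=5, bit17=0)
  nb #....: next=#  (t=0,i=3, bit16=1)
  nb .####: next=.  (t=0,i=10, bit15=0)
  nb .###.: next=#  (t=2,i=2, bit14=1)
  nb .##.#: next=#  (t=0,i=7, bit13=1)
  nb .##..: next=.  (t=3,i=19, bit12=0)
  nb .#.##: next=.  (t=0,i=16, bit11=0)
  nb .#.#.: next=#  (t=1,i=8, bit10=1)
  nb .#..#: next=#  (t=1,i=10, bit9=1)
  nb .#...: next=.  (t=1,i=4, bit8=0)
  nb ..###: next=#  (t=2,i=1, bit7=1)
  nb ..##.: next=.  (t=0,i=6, bit6=0)
  nb ..#.#: next=#  (t=1,i=7, bit5=1)
  nb ..#..: next=.  (t=3,i=7, bit4=0)
  nb ...##: next=.  (t=0,i=5, bit3=0)
  nb ...#.: next=.  (t=1,i=6, bit2=0)
  nb ....#: next=.  (t=0,i=4, bit1=0)
  nb .....: next=.  (t=4,i=6, bit0=0)
  bits 01010100101111010110011010100000 = 1421698720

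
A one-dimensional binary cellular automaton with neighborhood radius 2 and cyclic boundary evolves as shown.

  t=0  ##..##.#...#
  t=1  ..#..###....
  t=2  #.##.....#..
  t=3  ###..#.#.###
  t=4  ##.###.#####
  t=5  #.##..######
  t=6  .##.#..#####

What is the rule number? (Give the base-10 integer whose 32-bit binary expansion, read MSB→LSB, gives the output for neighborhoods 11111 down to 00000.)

3472206386

  #####|#  b31=1 t=3,i=0
  ####.|#  b30=1 t=3,i=1
  ###.#|.  b29=0 t=4,i=1
  ###..|.  b28=0 t=0,i=1
  ##.##|#  b27=1 t=4,i=2
  ##.#.|#  b26=1 t=0,i=6
  ##..#|#  b25=1 t=0,i=2
  ##...|.  b24=0 t=1,i=8
  #.###|#  b23=1 t=3,i=9
  #.##.|#  b22=1 t=2,i=2
  #.#.#|#  b21=1 t=3,i=7
  #.#..|#  b20=1 t=0,i=7
  #..##|.  b19=0 t=0,i=3
  #..#.|#  b18=1 t=2,i=11
  #...#|.  b17=0 t=0,i=9
  #....|#  b16=1 t=1,i=9
  .####|#  b15=1 t=3,i=10
  .###.|.  b14=0 t=0,i=0
  .##.#|#  b13=1 t=0,i=5
  .##..|.  b12=0 t=2,i=3
  .#.##|#  b11=1 t=2,i=1
  .#.#.|.  b10=0 t=3,i=6
  .#..#|#  b9=1 t=1,i=3
  .#...|.  b8=0 t=0,i=8
  ..###|.  b7=0 t=0,i=11
  ..##.|.  b6=0 t=0,i=4
  ..#.#|#  b5=1 t=2,i=0
  ..#..|#  b4=1 t=1,i=2
  ...##|.  b3=0 t=0,i=10
  ...#.|.  b2=0 t=1,i=1
  ....#|#  b1=1 t=1,i=0
  .....|.  b0=0 t=1,i=10
  bits 11001110111101011010101000110010 = 3472206386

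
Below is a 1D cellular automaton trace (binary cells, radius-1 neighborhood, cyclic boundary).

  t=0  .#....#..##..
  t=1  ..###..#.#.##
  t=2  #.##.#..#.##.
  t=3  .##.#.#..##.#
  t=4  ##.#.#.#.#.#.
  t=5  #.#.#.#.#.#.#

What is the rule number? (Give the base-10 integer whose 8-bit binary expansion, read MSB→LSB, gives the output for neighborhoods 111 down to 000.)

  [7] ### => #  t=1,i=3
  [6] ##. => .  t=0,i=10
  [5] #.# => #  t=1,i=8
  [4] #.. => #  t=0,i=2
  [3] .## => #  t=0,i=9
  [2] .#. => .  t=0,i=1
  [1] ..# => .  t=0,i=0
  [0] ... => #  t=0,i=3
  bits 10111001 = 185

185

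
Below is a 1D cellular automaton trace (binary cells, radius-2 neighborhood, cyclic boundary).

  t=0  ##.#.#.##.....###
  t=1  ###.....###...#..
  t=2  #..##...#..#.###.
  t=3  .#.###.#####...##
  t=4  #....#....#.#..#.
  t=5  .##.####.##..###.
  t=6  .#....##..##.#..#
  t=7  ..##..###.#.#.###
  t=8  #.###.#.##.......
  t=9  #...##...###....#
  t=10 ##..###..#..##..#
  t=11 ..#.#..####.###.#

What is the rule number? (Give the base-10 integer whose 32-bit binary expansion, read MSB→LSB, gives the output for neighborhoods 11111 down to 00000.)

1728386036

  #####|.  b31=0 t=0,i=16
  ####.|#  b30=1 t=0,i=0
  ###.#|#  b29=1 t=0,i=1
  ###..|.  b28=0 t=1,i=2
  ##.##|.  b27=0 t=3,i=6
  ##.#.|#  b26=1 t=0,i=2
  ##..#|#  b25=1 t=5,i=11
  ##...|#  b24=1 t=0,i=9
  #.###|.  b23=0 t=2,i=13
  #.##.|.  b22=0 t=0,i=7
  #.#.#|.  b21=0 t=0,i=3
  #.#..|.  b20=0 t=2,i=0
  #..##|.  b19=0 t=1,i=16
  #..#.|#  b18=1 t=2,i=10
  #...#|.  b17=0 t=1,i=12
  #....|#  b16=1 t=0,i=10
  .####|.  b15=0 t=0,i=15
  .###.|.  b14=0 t=1,i=1
  .##.#|.  b13=0 t=3,i=16
  .##..|#  b12=1 t=0,i=8
  .#.##|.  b11=0 t=0,i=6
  .#.#.|.  b10=0 t=0,i=4
  .#..#|#  b9=1 t=1,i=15
  .#...|#  b8=1 t=4,i=1
  ..###|#  b7=1 t=0,i=14
  ..##.|#  b6=1 t=2,i=3
  ..#.#|#  b5=1 t=2,i=11
  ..#..|#  b4=1 t=1,i=14
  ...##|.  b3=0 t=0,i=13
  ...#.|#  b2=1 t=1,i=13
  ....#|.  b1=0 t=0,i=12
  .....|.  b0=0 t=0,i=11
  bits 01100111000001010001001111110100 = 1728386036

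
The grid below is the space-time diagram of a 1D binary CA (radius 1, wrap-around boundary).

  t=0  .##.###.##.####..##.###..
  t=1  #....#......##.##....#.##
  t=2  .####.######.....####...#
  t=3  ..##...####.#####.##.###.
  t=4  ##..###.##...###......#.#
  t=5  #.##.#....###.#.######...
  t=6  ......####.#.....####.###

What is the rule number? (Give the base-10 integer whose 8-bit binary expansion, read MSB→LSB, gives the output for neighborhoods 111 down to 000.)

147

  ### -> #   bit 7 = 1  t=0,i=5
  ##. -> .   bit 6 = 0  t=0,i=2
  #.# -> .   bit 5 = 0  t=0,i=3
  #.. -> #   bit 4 = 1  t=0,i=15
  .## -> .   bit 3 = 0  t=0,i=1
  .#. -> .   bit 2 = 0  t=1,i=5
  ..# -> #   bit 1 = 1  t=0,i=0
  ... -> #   bit 0 = 1  t=0,i=24
  bits 10010011 = 147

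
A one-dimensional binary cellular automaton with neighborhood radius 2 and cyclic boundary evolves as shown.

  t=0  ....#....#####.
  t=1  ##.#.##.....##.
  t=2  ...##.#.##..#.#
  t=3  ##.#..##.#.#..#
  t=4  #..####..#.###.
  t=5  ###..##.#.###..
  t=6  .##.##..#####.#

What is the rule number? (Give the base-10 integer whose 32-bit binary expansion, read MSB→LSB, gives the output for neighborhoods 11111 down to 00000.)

  #####|.  b31=0 t=0,i=11
  ####.|#  b30=1 t=0,i=12
  ###.#|.  b29=0 t=3,i=1
  ###..|#  b28=1 t=0,i=13
  ##.##|#  b27=1 t=1,i=14
  ##.#.|.  b26=0 t=1,i=2
  ##..#|.  b25=0 t=2,i=10
  ##...|.  b24=0 t=0,i=14
  #.###|#  b23=1 t=4,i=11
  #.##.|.  b22=0 t=1,i=0
  #.#.#|#  b21=1 t=1,i=3
  #.#..|#  b20=1 t=2,i=14
  #..##|#  b19=1 t=3,i=5
  #..#.|#  b18=1 t=2,i=11
  #...#|#  b17=1 t=2,i=1
  #....|#  b16=1 t=0,i=0
  .####|.  b15=0 t=0,i=10
  .###.|#  b14=1 t=3,i=0
  .##.#|.  b13=0 t=1,i=1
  .##..|#  b12=1 t=1,i=6
  .#.##|#  b11=1 t=1,i=4
  .#.#.|.  b10=0 t=2,i=13
  .#..#|#  b9=1 t=3,i=4
  .#...|#  b8=1 t=0,i=5
  ..###|.  b7=0 t=0,i=9
  ..##.|#  b6=1 t=1,i=12
  ..#.#|.  b5=0 t=2,i=12
  ..#..|.  b4=0 t=0,i=4
  ...##|.  b3=0 t=0,i=8
  ...#.|#  b2=1 t=0,i=3
  ....#|.  b1=0 t=0,i=2
  .....|#  b0=1 t=0,i=1
  bits 01011000101111110101101101000101 = 1488935749

1488935749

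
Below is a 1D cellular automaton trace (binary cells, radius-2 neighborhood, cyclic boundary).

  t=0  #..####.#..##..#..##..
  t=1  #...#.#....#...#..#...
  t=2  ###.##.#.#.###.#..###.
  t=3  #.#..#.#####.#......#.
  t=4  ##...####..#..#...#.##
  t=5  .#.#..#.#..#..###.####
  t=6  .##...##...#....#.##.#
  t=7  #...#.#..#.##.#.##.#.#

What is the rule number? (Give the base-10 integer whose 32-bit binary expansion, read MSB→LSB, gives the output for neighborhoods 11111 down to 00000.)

815967602

  nb #####: next=.  (t=3,i=9, bit31=0)
  nb ####.: next=.  (t=0,i=5, bit30=0)
  nb ###.#: next=#  (t=0,i=6, bit29=1)
  nb ###..: next=#  (t=4,i=1, bit28=1)
  nb ##.##: next=.  (t=2,i=3, bit27=0)
  nb ##.#.: next=.  (t=0,i=7, bit26=0)
  nb ##..#: next=.  (t=0,i=13, bit25=0)
  nb ##...: next=.  (t=4,i=2, bit24=0)
  nb #.###: next=#  (t=2,i=0, bit23=1)
  nb #.##.: next=.  (t=2,i=4, bit22=0)
  nb #.#.#: next=#  (t=2,i=7, bit21=1)
  nb #.#..: next=.  (t=0,i=8, bit20=0)
  nb #..##: next=.  (t=0,i=2, bit19=0)
  nb #..#.: next=.  (t=0,i=14, bit18=0)
  nb #...#: next=#  (t=1,i=2, bit17=1)
  nb #....: next=.  (t=1,i=8, bit16=0)
  nb .####: next=#  (t=0,i=4, bit15=1)
  nb .###.: next=.  (t=2,i=1, bit14=0)
  nb .##.#: next=#  (t=2,i=5, bit13=1)
  nb .##..: next=.  (t=0,i=12, bit12=0)
  nb .#.##: next=#  (t=2,i=10, bit11=1)
  nb .#.#.: next=#  (t=1,i=5, bit10=1)
  nb .#..#: next=.  (t=0,i=1, bit9=0)
  nb .#...: next=#  (t=1,i=1, bit8=1)
  nb ..###: next=.  (t=0,i=3, bit7=0)
  nb ..##.: next=#  (t=0,i=11, bit6=1)
  nb ..#.#: next=#  (t=1,i=4, bit5=1)
  nb ..#..: next=#  (t=0,i=0, bit4=1)
  nb ...##: next=.  (t=4,i=4, bit3=0)
  nb ...#.: next=.  (t=1,i=3, bit2=0)
  nb ....#: next=#  (t=1,i=9, bit1=1)
  nb .....: next=.  (t=3,i=16, bit0=0)
  bits 00110000101000101010110101110010 = 815967602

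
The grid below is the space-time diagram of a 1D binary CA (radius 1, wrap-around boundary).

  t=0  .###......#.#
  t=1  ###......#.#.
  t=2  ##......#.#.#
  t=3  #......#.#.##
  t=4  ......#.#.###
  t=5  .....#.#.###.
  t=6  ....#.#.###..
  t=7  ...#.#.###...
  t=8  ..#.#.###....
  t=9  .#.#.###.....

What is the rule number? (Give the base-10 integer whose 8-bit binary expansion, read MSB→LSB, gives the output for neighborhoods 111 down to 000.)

170

  [7] ### => #  t=0,i=2
  [6] ##. => .  t=0,i=3
  [5] #.# => #  t=0,i=0
  [4] #.. => .  t=0,i=4
  [3] .## => #  t=0,i=1
  [2] .#. => .  t=0,i=10
  [1] ..# => #  t=0,i=9
  [0] ... => .  t=0,i=5
  bits 10101010 = 170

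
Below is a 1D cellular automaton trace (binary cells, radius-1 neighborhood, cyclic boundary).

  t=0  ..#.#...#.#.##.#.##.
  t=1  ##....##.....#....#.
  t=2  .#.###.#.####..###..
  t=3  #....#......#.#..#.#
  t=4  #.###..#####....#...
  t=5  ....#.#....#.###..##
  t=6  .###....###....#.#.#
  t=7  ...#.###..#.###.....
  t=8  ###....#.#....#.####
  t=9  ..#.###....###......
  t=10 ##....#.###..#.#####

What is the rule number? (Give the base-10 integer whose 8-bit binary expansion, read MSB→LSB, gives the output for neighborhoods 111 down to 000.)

67

  ###|.  b7=0 t=2,i=4
  ##.|#  b6=1 t=0,i=13
  #.#|.  b5=0 t=0,i=3
  #..|.  b4=0 t=0,i=5
  .##|.  b3=0 t=0,i=12
  .#.|.  b2=0 t=0,i=2
  ..#|#  b1=1 t=0,i=1
  ...|#  b0=1 t=0,i=0
  bits 01000011 = 67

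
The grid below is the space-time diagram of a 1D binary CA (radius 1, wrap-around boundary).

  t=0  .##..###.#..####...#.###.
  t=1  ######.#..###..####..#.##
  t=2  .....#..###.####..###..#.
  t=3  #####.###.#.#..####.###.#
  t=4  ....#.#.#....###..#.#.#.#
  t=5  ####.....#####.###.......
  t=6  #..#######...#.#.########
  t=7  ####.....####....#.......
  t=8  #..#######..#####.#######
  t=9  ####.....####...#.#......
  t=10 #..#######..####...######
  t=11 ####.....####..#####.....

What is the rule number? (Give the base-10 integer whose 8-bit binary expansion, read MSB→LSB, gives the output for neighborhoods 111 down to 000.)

91

  [7] ### => .  t=0,i=6
  [6] ##. => #  t=0,i=2
  [5] #.# => .  t=0,i=8
  [4] #.. => #  t=0,i=3
  [3] .## => #  t=0,i=1
  [2] .#. => .  t=0,i=9
  [1] ..# => #  t=0,i=0
  [0] ... => #  t=0,i=17
  bits 01011011 = 91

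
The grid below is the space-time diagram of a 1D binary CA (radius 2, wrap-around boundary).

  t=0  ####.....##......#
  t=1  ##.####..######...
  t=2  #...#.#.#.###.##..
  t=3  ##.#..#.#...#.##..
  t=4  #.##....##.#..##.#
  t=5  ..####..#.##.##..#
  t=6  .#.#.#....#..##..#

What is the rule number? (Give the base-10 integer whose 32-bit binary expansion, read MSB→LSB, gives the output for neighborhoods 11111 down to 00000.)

  nb #####: next=#  (t=0,i=1, bit31=1)
  nb ####.: next=.  (t=0,i=2, bit30=0)
  nb ###.#: next=#  (t=2,i=12, bit29=1)
  nb ###..: next=#  (t=0,i=3, bit28=1)
  nb ##.##: next=.  (t=1,i=2, bit27=0)
  nb ##.#.: next=#  (t=3,i=2, bit26=1)
  nb ##..#: next=.  (t=1,i=7, bit25=0)
  nb ##...: next=#  (t=0,i=4, bit24=1)
  nb #.###: next=.  (t=1,i=3, bit23=0)
  nb #.##.: next=#  (t=2,i=14, bit22=1)
  nb #.#.#: next=#  (t=2,i=6, bit21=1)
  nb #.#..: next=#  (t=3,i=3, bit20=1)
  nb #..##: next=#  (t=1,i=8, bit19=1)
  nb #..#.: next=.  (t=2,i=17, bit18=0)
  nb #...#: next=.  (t=1,i=16, bit17=0)
  nb #....: next=#  (t=0,i=5, bit16=1)
  nb .####: next=#  (t=0,i=0, bit15=1)
  nb .###.: next=.  (t=2,i=11, bit14=0)
  nb .##.#: next=.  (t=1,i=1, bit13=0)
  nb .##..: next=#  (t=0,i=10, bit12=1)
  nb .#.##: next=.  (t=2,i=9, bit11=0)
  nb .#.#.: next=.  (t=2,i=5, bit10=0)
  nb .#..#: next=.  (t=3,i=4, bit9=0)
  nb .#...: next=#  (t=2,i=1, bit8=1)
  nb ..###: next=.  (t=0,i=17, bit7=0)
  nb ..##.: next=#  (t=0,i=9, bit6=1)
  nb ..#.#: next=.  (t=2,i=4, bit5=0)
  nb ..#..: next=#  (t=2,i=0, bit4=1)
  nb ...##: next=.  (t=0,i=8, bit3=0)
  nb ...#.: next=#  (t=2,i=3, bit2=1)
  nb ....#: next=.  (t=0,i=7, bit1=0)
  nb .....: next=#  (t=0,i=6, bit0=1)
  bits 10110101011110011001000101010101 = 3044643157

3044643157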